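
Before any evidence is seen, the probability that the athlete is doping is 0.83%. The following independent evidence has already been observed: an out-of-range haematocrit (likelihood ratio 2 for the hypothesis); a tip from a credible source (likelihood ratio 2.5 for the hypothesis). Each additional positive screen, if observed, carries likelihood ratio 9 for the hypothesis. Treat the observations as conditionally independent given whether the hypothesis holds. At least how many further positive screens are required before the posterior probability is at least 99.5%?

Prior odds = 0.0083/0.9917 = 83/9917.
Combined Bayes factor of the evidence already in hand = 2 × 2.5 = 5.
Odds after that evidence = (83/9917) × 5 = 415/9917.
Target odds = 0.995/0.005 = 199.
Need 9ⁿ ≥ 199 ÷ (415/9917) = 1973483/415.
9³ = 729 falls short of 1973483/415 but 9⁴ = 6561 reaches it, so n = 4.

4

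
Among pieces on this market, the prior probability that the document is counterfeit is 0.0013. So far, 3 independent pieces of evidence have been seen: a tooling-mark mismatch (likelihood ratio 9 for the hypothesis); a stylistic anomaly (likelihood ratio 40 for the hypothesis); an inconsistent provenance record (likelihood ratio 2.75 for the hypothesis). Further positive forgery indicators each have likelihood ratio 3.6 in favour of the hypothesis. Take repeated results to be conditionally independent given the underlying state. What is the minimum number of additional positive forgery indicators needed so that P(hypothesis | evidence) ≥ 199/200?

Prior odds = 0.0013/0.9987 = 13/9987.
Combined Bayes factor of the evidence already in hand = 9 × 40 × 2.75 = 990.
Odds after that evidence = (13/9987) × 990 = 4290/3329.
Target odds = 0.995/0.005 = 199.
Need 3.6ⁿ ≥ 199 ÷ (4290/3329) = 662471/4290.
3.6³ = 46.656 falls short of 662471/4290 but 3.6⁴ = 167.9616 reaches it, so n = 4.

4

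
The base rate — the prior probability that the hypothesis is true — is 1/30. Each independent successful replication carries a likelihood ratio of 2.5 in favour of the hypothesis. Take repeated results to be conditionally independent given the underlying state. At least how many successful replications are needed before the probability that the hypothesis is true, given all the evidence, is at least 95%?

7

Prior odds: (1/30) ÷ (29/30) = 1/29.
Likelihood ratio per successful replication = 2.5.
Target posterior odds = 0.95/0.05 = 19.
Need (1/29) × 2.5ⁿ ≥ 19, i.e. 2.5ⁿ ≥ 551.
2.5⁶ = 244.140625 falls short of 551 but 2.5⁷ = 610.3515625 reaches it, so n = 7.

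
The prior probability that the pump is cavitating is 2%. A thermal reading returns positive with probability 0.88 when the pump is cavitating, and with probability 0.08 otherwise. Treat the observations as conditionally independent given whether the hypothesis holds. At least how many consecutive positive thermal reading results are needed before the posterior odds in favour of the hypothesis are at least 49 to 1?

4

Prior odds = 0.02/0.98 = 1/49.
Likelihood ratio of a positive result = 0.88/0.08 = 11.
Target odds = 49.
Require 11ⁿ ≥ 49 ÷ (1/49) = 2401.
11³ = 1331 falls short of 2401 but 11⁴ = 14641 reaches it, so n = 4.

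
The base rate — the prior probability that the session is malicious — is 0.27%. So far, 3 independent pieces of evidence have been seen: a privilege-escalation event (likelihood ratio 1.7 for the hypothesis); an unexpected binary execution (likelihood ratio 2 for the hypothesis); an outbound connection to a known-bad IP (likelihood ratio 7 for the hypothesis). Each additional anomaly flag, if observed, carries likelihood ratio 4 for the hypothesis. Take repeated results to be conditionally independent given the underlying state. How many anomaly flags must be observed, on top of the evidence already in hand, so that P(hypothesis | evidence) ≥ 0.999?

Prior odds = 0.0027/0.9973 = 27/9973.
Combined Bayes factor of the evidence already in hand = 1.7 × 2 × 7 = 23.8.
Odds after that evidence = (27/9973) × 23.8 = 3213/49865.
Target odds = 0.999/0.001 = 999.
Need 4ⁿ ≥ 999 ÷ (3213/49865) = 1845005/119.
4⁶ = 4096 falls short of 1845005/119 but 4⁷ = 16384 reaches it, so n = 7.

7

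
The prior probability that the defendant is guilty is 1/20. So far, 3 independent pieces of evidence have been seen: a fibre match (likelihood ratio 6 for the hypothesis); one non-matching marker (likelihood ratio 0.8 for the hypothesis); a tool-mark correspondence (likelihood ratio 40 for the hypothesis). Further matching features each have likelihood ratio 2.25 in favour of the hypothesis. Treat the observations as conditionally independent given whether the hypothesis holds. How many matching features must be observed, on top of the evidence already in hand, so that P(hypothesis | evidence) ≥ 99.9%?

Prior odds = 0.05/0.95 = 1/19.
Combined Bayes factor of the evidence already in hand = 6 × 0.8 × 40 = 192.
Odds after that evidence = (1/19) × 192 = 192/19.
Target odds = 0.999/0.001 = 999.
Need 2.25ⁿ ≥ 999 ÷ (192/19) = 98.859375.
2.25⁵ = 59049/1024 falls short of 98.859375 but 2.25⁶ = 531441/4096 reaches it, so n = 6.

6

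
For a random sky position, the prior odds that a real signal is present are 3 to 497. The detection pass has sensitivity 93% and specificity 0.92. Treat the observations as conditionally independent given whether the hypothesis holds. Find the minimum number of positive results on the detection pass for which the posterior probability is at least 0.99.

Prior odds = 3/497.
False-positive rate = 1 − 0.92 = 0.08; likelihood ratio of a positive = 0.93/0.08 = 11.625.
Target odds: 0.99 ÷ 0.01 = 99.
Need (3/497) × 11.625ⁿ ≥ 99, i.e. 11.625ⁿ ≥ 16401.
11.625³ = 804357/512 falls short of 16401 but 11.625⁴ = 74805201/4096 reaches it, so n = 4.

4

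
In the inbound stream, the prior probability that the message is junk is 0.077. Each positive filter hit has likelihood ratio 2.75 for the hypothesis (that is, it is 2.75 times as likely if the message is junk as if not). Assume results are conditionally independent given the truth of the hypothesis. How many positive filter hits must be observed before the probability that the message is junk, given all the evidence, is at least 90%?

5

Prior odds = 0.077/0.923 = 77/923.
Likelihood ratio per positive filter hit = 2.75.
Target odds: 0.9 ÷ 0.1 = 9.
Need (77/923) × 2.75ⁿ ≥ 9, i.e. 2.75ⁿ ≥ 8307/77.
2.75⁴ = 57.19140625 falls short of 8307/77 but 2.75⁵ = 161051/1024 reaches it, so n = 5.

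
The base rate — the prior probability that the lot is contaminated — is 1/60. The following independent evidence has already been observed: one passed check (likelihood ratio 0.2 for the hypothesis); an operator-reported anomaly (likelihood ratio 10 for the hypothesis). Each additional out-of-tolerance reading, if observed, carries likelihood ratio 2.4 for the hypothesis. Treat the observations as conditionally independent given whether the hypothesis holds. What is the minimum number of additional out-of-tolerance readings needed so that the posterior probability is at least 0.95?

Prior odds = (1/60)/(59/60) = 1/59.
Combined Bayes factor of the evidence already in hand = 0.2 × 10 = 2.
Odds after that evidence = (1/59) × 2 = 2/59.
Target odds = 0.95/0.05 = 19.
Need 2.4ⁿ ≥ 19 ÷ (2/59) = 560.5.
2.4⁷ = 35831808/78125 falls short of 560.5 but 2.4⁸ = 429981696/390625 reaches it, so n = 8.

8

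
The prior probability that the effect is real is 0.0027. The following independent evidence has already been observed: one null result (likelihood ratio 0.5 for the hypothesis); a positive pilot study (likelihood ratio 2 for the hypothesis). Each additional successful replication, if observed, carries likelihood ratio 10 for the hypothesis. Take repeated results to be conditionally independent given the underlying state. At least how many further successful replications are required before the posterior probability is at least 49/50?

5

Prior odds = 0.0027/0.9973 = 27/9973.
Combined Bayes factor of the evidence already in hand = 0.5 × 2 = 1.
Odds after that evidence = (27/9973) × 1 = 27/9973.
Target odds = 0.98/0.02 = 49.
Need 10ⁿ ≥ 49 ÷ (27/9973) = 488677/27.
10⁴ = 10000 falls short of 488677/27 but 10⁵ = 100000 reaches it, so n = 5.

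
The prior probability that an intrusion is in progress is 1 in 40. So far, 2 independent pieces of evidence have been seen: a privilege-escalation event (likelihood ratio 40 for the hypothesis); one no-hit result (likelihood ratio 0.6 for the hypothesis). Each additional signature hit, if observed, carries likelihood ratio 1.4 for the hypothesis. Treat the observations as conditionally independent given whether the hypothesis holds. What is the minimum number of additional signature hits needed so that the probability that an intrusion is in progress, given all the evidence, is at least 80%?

Prior odds = 0.025/0.975 = 1/39.
Combined Bayes factor of the evidence already in hand = 40 × 0.6 = 24.
Odds after that evidence = (1/39) × 24 = 8/13.
Target odds = 0.8/0.2 = 4.
Need 1.4ⁿ ≥ 4 ÷ (8/13) = 6.5.
1.4⁵ = 5.37824 falls short of 6.5 but 1.4⁶ = 117649/15625 reaches it, so n = 6.

6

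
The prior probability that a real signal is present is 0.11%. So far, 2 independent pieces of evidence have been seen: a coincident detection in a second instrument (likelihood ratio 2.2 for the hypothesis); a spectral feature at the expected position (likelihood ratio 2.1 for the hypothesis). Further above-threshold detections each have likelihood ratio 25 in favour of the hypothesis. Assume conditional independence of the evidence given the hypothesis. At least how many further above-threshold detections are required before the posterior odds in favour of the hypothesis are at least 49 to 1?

3

Prior odds = 0.0011/0.9989 = 11/9989.
Combined Bayes factor of the evidence already in hand = 2.2 × 2.1 = 4.62.
Odds after that evidence = (11/9989) × 4.62 = 363/71350.
Target odds = 49.
Need 25ⁿ ≥ 49 ÷ (363/71350) = 3496150/363.
25² = 625 falls short of 3496150/363 but 25³ = 15625 reaches it, so n = 3.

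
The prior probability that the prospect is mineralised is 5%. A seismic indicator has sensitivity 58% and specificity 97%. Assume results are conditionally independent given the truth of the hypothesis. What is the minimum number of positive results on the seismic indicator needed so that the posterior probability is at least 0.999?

4

Prior odds: 0.05 ÷ 0.95 = 1/19.
False-positive rate = 1 − 0.97 = 0.03; likelihood ratio of a positive = 0.58/0.03 = 58/3.
Target posterior odds = 0.999/0.001 = 999.
Need (1/19) × (58/3)ⁿ ≥ 999, i.e. (58/3)ⁿ ≥ 18981.
(58/3)³ = 195112/27 falls short of 18981 but (58/3)⁴ = 11316496/81 reaches it, so n = 4.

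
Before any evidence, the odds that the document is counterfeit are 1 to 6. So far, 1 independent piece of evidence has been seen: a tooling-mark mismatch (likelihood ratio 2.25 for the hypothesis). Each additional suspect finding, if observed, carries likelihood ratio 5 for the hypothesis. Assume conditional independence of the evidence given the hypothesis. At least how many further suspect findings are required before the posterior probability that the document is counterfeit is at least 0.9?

2

Prior odds = 1/6.
Bayes factor of the evidence already in hand = 2.25.
Odds after that evidence = (1/6) × 2.25 = 0.375.
Target odds = 0.9/0.1 = 9.
Need 5ⁿ ≥ 9 ÷ 0.375 = 24.
5¹ = 5 falls short of 24 but 5² = 25 reaches it, so n = 2.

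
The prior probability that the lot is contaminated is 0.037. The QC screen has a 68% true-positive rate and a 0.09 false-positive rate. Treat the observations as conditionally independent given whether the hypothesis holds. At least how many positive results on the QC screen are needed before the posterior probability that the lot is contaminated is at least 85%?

3

Prior odds: 0.037 ÷ 0.963 = 37/963.
Likelihood ratio of a positive result = 0.68/0.09 = 68/9.
Target odds: 0.85 ÷ 0.15 = 17/3.
Require (68/9)ⁿ ≥ 17/3 ÷ (37/963) = 5457/37.
(68/9)² = 4624/81 falls short of 5457/37 but (68/9)³ = 314432/729 reaches it, so n = 3.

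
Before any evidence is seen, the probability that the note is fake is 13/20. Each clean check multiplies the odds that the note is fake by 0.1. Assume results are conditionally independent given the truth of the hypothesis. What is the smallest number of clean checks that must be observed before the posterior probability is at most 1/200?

Prior odds: 0.65 ÷ 0.35 = 13/7.
Likelihood ratio per clean check = 0.1.
Target posterior odds = 0.005/0.995 = 1/199.
Require 0.1ⁿ ≤ 1/199 ÷ (13/7) = 7/2587.
0.1² = 0.01 is still above 7/2587 but 0.1³ = 0.001 is at or below it, so n = 3.

3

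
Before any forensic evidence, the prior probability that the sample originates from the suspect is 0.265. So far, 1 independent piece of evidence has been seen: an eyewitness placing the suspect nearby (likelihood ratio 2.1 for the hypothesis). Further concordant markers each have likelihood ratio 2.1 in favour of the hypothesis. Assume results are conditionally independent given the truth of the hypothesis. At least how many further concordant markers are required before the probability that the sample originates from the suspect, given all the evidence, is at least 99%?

7

Prior odds = 0.265/0.735 = 53/147.
Bayes factor of the evidence already in hand = 2.1.
Odds after that evidence = (53/147) × 2.1 = 53/70.
Target odds = 0.99/0.01 = 99.
Need 2.1ⁿ ≥ 99 ÷ (53/70) = 6930/53.
2.1⁶ = 85766121/1000000 falls short of 6930/53 but 2.1⁷ ≈180.109 reaches it, so n = 7.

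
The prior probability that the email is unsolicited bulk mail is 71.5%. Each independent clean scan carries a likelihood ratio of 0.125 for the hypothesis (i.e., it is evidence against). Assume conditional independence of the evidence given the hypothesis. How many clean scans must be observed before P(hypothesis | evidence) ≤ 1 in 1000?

Prior odds: 0.715 ÷ 0.285 = 143/57.
Likelihood ratio per clean scan = 0.125.
Target odds: 0.001 ÷ 0.999 = 1/999.
Need (143/57) × 0.125ⁿ ≤ 1/999, i.e. 0.125ⁿ ≤ 19/47619.
0.125³ = 0.001953125 is still above 19/47619 but 0.125⁴ = 1/4096 is at or below it, so n = 4.

4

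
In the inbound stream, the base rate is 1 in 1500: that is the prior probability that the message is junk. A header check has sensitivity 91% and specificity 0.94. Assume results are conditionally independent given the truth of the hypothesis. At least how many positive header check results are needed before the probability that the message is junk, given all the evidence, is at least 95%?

Prior odds = (1/1500)/(1499/1500) = 1/1499.
False-positive rate = 1 − 0.94 = 0.06; likelihood ratio of a positive = 0.91/0.06 = 91/6.
Target odds: 0.95 ÷ 0.05 = 19.
Need (1/1499) × (91/6)ⁿ ≥ 19, i.e. (91/6)ⁿ ≥ 28481.
(91/6)³ = 753571/216 falls short of 28481 but (91/6)⁴ = 68574961/1296 reaches it, so n = 4.

4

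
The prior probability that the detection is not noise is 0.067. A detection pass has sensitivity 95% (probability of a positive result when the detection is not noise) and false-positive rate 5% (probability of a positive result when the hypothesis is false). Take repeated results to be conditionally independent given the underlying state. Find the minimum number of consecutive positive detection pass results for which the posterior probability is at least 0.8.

Prior odds: 0.067 ÷ 0.933 = 67/933.
Likelihood ratio of a positive result = 0.95/0.05 = 19.
Target odds: 0.8 ÷ 0.2 = 4.
Require 19ⁿ ≥ 4 ÷ (67/933) = 3732/67.
19¹ = 19 falls short of 3732/67 but 19² = 361 reaches it, so n = 2.

2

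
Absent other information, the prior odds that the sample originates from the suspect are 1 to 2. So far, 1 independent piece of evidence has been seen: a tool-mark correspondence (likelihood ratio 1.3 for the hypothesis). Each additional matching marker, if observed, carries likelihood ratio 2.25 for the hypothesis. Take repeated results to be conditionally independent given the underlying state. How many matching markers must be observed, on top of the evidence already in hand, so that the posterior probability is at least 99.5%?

Prior odds = 0.5.
Bayes factor of the evidence already in hand = 1.3.
Odds after that evidence = 0.5 × 1.3 = 0.65.
Target odds = 0.995/0.005 = 199.
Need 2.25ⁿ ≥ 199 ÷ 0.65 = 3980/13.
2.25⁷ = 4782969/16384 falls short of 3980/13 but 2.25⁸ = 43046721/65536 reaches it, so n = 8.

8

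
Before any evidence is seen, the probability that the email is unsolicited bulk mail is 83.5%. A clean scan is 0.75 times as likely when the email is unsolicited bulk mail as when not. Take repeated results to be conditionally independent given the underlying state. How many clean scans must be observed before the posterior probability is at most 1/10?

14

Prior odds = 0.835/0.165 = 167/33.
Likelihood ratio per clean scan = 0.75.
Target odds: 0.1 ÷ 0.9 = 1/9.
Require 0.75ⁿ ≤ 1/9 ÷ (167/33) = 11/501.
0.75¹³ = 1594323/67108864 is still above 11/501 but 0.75¹⁴ = 4782969/268435456 is at or below it, so n = 14.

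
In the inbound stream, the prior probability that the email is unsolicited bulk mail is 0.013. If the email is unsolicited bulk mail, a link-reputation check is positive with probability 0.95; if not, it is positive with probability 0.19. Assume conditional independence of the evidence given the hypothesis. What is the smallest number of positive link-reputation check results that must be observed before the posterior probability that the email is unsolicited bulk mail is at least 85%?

Prior odds: 0.013 ÷ 0.987 = 13/987.
Likelihood ratio of a positive = 0.95/0.19 = 5.
Target odds: 0.85 ÷ 0.15 = 17/3.
Require 5ⁿ ≥ 17/3 ÷ (13/987) = 5593/13.
5³ = 125 falls short of 5593/13 but 5⁴ = 625 reaches it, so n = 4.

4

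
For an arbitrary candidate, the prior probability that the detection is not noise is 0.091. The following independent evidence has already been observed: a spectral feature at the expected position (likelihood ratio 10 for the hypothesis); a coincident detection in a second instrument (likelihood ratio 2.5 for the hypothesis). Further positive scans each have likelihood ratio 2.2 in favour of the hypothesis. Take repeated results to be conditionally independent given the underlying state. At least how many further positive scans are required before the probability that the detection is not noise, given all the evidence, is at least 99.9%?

8

Prior odds = 0.091/0.909 = 91/909.
Combined Bayes factor of the evidence already in hand = 10 × 2.5 = 25.
Odds after that evidence = (91/909) × 25 = 2275/909.
Target odds = 0.999/0.001 = 999.
Need 2.2ⁿ ≥ 999 ÷ (2275/909) = 908091/2275.
2.2⁷ = 19487171/78125 falls short of 908091/2275 but 2.2⁸ = 214358881/390625 reaches it, so n = 8.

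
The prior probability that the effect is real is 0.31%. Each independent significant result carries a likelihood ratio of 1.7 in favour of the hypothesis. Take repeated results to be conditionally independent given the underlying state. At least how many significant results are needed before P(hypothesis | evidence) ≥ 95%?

Prior odds: 0.0031 ÷ 0.9969 = 31/9969.
Likelihood ratio per significant result = 1.7.
Target posterior odds = 0.95/0.05 = 19.
Need (31/9969) × 1.7ⁿ ≥ 19, i.e. 1.7ⁿ ≥ 189411/31.
1.7¹⁶ ≈4866.12 falls short of 189411/31 but 1.7¹⁷ ≈8272.4 reaches it, so n = 17.

17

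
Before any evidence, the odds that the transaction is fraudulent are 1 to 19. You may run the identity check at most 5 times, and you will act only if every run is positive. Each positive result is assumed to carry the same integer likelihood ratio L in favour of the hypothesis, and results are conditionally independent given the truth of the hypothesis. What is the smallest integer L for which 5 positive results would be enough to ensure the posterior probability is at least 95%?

Prior odds = 1/19.
Target odds = 0.95/0.05 = 19.
Need L⁵ ≥ 19 ÷ (1/19) = 361.
3⁵ = 243 < 361 ≤ 1024 = 4⁵, so L = 4.

4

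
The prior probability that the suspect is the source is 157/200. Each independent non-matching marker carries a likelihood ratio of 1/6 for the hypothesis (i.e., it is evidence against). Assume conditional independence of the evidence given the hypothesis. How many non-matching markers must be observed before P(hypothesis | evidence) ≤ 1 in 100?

Prior odds: 0.785 ÷ 0.215 = 157/43.
Likelihood ratio per non-matching marker = 1/6.
Target posterior odds = 0.01/0.99 = 1/99.
Need (157/43) × (1/6)ⁿ ≤ 1/99, i.e. (1/6)ⁿ ≤ 43/15543.
(1/6)³ = 1/216 is still above 43/15543 but (1/6)⁴ = 1/1296 is at or below it, so n = 4.

4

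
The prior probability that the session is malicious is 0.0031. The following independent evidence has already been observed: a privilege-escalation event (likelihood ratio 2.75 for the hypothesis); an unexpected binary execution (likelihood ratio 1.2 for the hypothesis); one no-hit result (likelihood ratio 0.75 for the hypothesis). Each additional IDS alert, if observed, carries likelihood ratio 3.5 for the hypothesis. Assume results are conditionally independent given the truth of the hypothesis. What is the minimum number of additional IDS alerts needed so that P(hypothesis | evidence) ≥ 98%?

7

Prior odds = 0.0031/0.9969 = 31/9969.
Combined Bayes factor of the evidence already in hand = 2.75 × 1.2 × 0.75 = 2.475.
Odds after that evidence = (31/9969) × 2.475 = 1023/132920.
Target odds = 0.98/0.02 = 49.
Need 3.5ⁿ ≥ 49 ÷ (1023/132920) = 6513080/1023.
3.5⁶ = 1838.265625 falls short of 6513080/1023 but 3.5⁷ = 823543/128 reaches it, so n = 7.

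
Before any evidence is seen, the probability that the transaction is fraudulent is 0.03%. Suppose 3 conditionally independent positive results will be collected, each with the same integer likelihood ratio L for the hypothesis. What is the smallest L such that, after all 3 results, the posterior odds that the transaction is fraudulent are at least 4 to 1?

24

Prior odds = 0.0003/0.9997 = 3/9997.
Target odds = 4.
Need L³ ≥ 4 ÷ (3/9997) = 39988/3.
23³ = 12167 < 39988/3 ≤ 13824 = 24³, so L = 24.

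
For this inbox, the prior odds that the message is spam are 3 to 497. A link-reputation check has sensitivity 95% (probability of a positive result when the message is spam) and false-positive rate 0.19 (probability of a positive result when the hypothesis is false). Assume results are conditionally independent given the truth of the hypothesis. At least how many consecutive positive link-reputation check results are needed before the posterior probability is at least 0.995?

Prior odds = 3/497.
Likelihood ratio of a positive result = 0.95/0.19 = 5.
Target odds: 0.995 ÷ 0.005 = 199.
Require 5ⁿ ≥ 199 ÷ (3/497) = 98903/3.
5⁶ = 15625 falls short of 98903/3 but 5⁷ = 78125 reaches it, so n = 7.

7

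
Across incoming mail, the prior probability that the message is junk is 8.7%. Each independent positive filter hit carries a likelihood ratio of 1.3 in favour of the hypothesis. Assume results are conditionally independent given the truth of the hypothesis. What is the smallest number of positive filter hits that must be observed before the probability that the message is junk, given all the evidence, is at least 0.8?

15

Prior odds: 0.087 ÷ 0.913 = 87/913.
Likelihood ratio per positive filter hit = 1.3.
Target odds: 0.8 ÷ 0.2 = 4.
Require 1.3ⁿ ≥ 4 ÷ (87/913) = 3652/87.
1.3¹⁴ ≈39.3738 falls short of 3652/87 but 1.3¹⁵ ≈51.1859 reaches it, so n = 15.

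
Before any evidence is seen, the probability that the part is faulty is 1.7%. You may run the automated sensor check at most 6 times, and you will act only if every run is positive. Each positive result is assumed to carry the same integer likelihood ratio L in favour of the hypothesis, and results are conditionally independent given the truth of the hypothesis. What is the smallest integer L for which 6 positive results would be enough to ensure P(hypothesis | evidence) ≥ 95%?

Prior odds = 0.017/0.983 = 17/983.
Target odds = 0.95/0.05 = 19.
Need L⁶ ≥ 19 ÷ (17/983) = 18677/17.
3⁶ = 729 < 18677/17 ≤ 4096 = 4⁶, so L = 4.

4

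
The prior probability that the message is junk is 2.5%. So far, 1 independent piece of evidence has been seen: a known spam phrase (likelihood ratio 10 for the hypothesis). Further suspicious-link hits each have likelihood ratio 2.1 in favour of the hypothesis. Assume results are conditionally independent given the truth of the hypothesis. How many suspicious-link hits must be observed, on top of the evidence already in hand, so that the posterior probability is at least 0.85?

5

Prior odds = 0.025/0.975 = 1/39.
Bayes factor of the evidence already in hand = 10.
Odds after that evidence = (1/39) × 10 = 10/39.
Target odds = 0.85/0.15 = 17/3.
Need 2.1ⁿ ≥ 17/3 ÷ (10/39) = 22.1.
2.1⁴ = 19.4481 falls short of 22.1 but 2.1⁵ = 4084101/100000 reaches it, so n = 5.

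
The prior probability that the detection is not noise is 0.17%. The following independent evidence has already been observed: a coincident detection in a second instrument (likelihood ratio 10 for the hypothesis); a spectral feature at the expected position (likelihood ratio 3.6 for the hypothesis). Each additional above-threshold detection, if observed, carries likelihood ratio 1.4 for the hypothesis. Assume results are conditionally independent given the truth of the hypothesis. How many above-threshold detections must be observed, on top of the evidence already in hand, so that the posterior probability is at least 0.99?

Prior odds = 0.0017/0.9983 = 17/9983.
Combined Bayes factor of the evidence already in hand = 10 × 3.6 = 36.
Odds after that evidence = (17/9983) × 36 = 612/9983.
Target odds = 0.99/0.01 = 99.
Need 1.4ⁿ ≥ 99 ÷ (612/9983) = 109813/68.
1.4²¹ ≈1171.36 falls short of 109813/68 but 1.4²² ≈1639.9 reaches it, so n = 22.

22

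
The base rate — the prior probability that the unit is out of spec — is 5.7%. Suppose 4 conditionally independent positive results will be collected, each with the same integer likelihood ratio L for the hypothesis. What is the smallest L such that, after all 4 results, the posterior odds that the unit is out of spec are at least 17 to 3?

Prior odds = 0.057/0.943 = 57/943.
Target odds = 17/3.
Need L⁴ ≥ 17/3 ÷ (57/943) = 16031/171.
3⁴ = 81 < 16031/171 ≤ 256 = 4⁴, so L = 4.

4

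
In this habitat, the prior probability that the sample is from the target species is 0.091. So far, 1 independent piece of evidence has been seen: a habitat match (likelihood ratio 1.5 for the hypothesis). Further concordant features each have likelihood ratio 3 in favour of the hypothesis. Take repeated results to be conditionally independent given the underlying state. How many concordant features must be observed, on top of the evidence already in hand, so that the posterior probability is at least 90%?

4

Prior odds = 0.091/0.909 = 91/909.
Bayes factor of the evidence already in hand = 1.5.
Odds after that evidence = (91/909) × 1.5 = 91/606.
Target odds = 0.9/0.1 = 9.
Need 3ⁿ ≥ 9 ÷ (91/606) = 5454/91.
3³ = 27 falls short of 5454/91 but 3⁴ = 81 reaches it, so n = 4.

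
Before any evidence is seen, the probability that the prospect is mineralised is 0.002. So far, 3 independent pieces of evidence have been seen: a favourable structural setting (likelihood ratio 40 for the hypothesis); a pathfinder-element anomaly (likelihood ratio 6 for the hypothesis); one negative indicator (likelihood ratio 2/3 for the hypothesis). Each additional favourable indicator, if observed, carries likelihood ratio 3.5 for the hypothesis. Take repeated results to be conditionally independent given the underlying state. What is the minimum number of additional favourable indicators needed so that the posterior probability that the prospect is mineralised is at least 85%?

3

Prior odds = 0.002/0.998 = 1/499.
Combined Bayes factor of the evidence already in hand = 40 × 6 × (2/3) = 160.
Odds after that evidence = (1/499) × 160 = 160/499.
Target odds = 0.85/0.15 = 17/3.
Need 3.5ⁿ ≥ 17/3 ÷ (160/499) = 8483/480.
3.5² = 12.25 falls short of 8483/480 but 3.5³ = 42.875 reaches it, so n = 3.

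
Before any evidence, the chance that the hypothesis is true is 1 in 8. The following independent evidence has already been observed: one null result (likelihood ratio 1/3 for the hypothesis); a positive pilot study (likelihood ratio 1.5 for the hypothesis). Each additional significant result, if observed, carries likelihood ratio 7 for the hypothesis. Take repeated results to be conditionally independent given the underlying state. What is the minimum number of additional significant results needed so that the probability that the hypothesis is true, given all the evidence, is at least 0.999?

Prior odds = 0.125/0.875 = 1/7.
Combined Bayes factor of the evidence already in hand = (1/3) × 1.5 = 0.5.
Odds after that evidence = (1/7) × 0.5 = 1/14.
Target odds = 0.999/0.001 = 999.
Need 7ⁿ ≥ 999 ÷ (1/14) = 13986.
7⁴ = 2401 falls short of 13986 but 7⁵ = 16807 reaches it, so n = 5.

5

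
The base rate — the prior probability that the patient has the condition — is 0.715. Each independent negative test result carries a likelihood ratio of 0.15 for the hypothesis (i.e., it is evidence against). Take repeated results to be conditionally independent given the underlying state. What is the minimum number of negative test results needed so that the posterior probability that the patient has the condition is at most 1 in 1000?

5

Prior odds: 0.715 ÷ 0.285 = 143/57.
Likelihood ratio per negative test result = 0.15.
Target posterior odds = 0.001/0.999 = 1/999.
Require 0.15ⁿ ≤ 1/999 ÷ (143/57) = 19/47619.
0.15⁴ = 81/160000 is still above 19/47619 but 0.15⁵ = 243/3200000 is at or below it, so n = 5.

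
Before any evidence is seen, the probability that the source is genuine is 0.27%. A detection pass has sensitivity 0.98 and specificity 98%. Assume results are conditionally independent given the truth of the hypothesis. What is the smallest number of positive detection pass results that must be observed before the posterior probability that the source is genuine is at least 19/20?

3

Prior odds = 0.0027/0.9973 = 27/9973.
False-positive rate = 1 − 0.98 = 0.02; likelihood ratio of a positive = 0.98/0.02 = 49.
Target posterior odds = 0.95/0.05 = 19.
Require 49ⁿ ≥ 19 ÷ (27/9973) = 189487/27.
49² = 2401 falls short of 189487/27 but 49³ = 117649 reaches it, so n = 3.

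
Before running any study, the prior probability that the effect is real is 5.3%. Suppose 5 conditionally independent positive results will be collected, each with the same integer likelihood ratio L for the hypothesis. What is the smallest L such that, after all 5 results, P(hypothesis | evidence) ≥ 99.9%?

8

Prior odds = 0.053/0.947 = 53/947.
Target odds = 0.999/0.001 = 999.
Need L⁵ ≥ 999 ÷ (53/947) = 946053/53.
7⁵ = 16807 < 946053/53 ≤ 32768 = 8⁵, so L = 8.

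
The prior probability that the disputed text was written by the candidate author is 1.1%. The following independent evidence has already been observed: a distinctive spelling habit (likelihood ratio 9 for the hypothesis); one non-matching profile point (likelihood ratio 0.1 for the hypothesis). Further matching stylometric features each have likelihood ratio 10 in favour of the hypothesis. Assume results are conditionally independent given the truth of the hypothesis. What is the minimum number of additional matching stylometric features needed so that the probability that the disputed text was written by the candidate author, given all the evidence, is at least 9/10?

Prior odds = 0.011/0.989 = 11/989.
Combined Bayes factor of the evidence already in hand = 9 × 0.1 = 0.9.
Odds after that evidence = (11/989) × 0.9 = 99/9890.
Target odds = 0.9/0.1 = 9.
Need 10ⁿ ≥ 9 ÷ (99/9890) = 9890/11.
10² = 100 falls short of 9890/11 but 10³ = 1000 reaches it, so n = 3.

3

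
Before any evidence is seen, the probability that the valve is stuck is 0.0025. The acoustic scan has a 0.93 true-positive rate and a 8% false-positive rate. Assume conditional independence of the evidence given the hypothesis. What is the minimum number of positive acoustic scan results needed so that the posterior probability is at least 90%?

4

Prior odds = 0.0025/0.9975 = 1/399.
Likelihood ratio of a positive result = 0.93/0.08 = 11.625.
Target odds: 0.9 ÷ 0.1 = 9.
Need (1/399) × 11.625ⁿ ≥ 9, i.e. 11.625ⁿ ≥ 3591.
11.625³ = 804357/512 falls short of 3591 but 11.625⁴ = 74805201/4096 reaches it, so n = 4.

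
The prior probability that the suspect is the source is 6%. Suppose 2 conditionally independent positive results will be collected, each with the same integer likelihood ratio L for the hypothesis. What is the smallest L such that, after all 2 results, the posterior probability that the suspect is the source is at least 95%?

18

Prior odds = 0.06/0.94 = 3/47.
Target odds = 0.95/0.05 = 19.
Need L² ≥ 19 ÷ (3/47) = 893/3.
17² = 289 < 893/3 ≤ 324 = 18², so L = 18.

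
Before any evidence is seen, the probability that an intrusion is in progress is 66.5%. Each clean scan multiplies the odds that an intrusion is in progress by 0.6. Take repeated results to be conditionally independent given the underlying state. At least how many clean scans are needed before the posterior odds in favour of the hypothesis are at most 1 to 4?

5

Prior odds: 0.665 ÷ 0.335 = 133/67.
Likelihood ratio per clean scan = 0.6.
Target odds = 0.25.
Require 0.6ⁿ ≤ 0.25 ÷ (133/67) = 67/532.
0.6⁴ = 0.1296 is still above 67/532 but 0.6⁵ = 0.07776 is at or below it, so n = 5.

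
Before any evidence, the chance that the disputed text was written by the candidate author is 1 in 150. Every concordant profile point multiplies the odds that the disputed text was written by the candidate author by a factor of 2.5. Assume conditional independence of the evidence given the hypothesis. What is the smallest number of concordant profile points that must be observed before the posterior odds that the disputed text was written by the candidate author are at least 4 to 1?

Prior odds: (1/150) ÷ (149/150) = 1/149.
Likelihood ratio per concordant profile point = 2.5.
Target odds = 4.
Need (1/149) × 2.5ⁿ ≥ 4, i.e. 2.5ⁿ ≥ 596.
2.5⁶ = 244.140625 falls short of 596 but 2.5⁷ = 610.3515625 reaches it, so n = 7.

7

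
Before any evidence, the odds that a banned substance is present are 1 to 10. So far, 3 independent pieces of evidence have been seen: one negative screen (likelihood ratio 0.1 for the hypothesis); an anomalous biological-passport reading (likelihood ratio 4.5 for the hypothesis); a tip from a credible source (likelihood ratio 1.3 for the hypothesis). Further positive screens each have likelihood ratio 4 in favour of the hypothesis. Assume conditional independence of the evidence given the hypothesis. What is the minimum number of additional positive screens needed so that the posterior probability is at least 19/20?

Prior odds = 0.1.
Combined Bayes factor of the evidence already in hand = 0.1 × 4.5 × 1.3 = 0.585.
Odds after that evidence = 0.1 × 0.585 = 0.0585.
Target odds = 0.95/0.05 = 19.
Need 4ⁿ ≥ 19 ÷ 0.0585 = 38000/117.
4⁴ = 256 falls short of 38000/117 but 4⁵ = 1024 reaches it, so n = 5.

5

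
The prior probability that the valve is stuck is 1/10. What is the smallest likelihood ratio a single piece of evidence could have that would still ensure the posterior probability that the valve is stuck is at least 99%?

Prior odds = 0.1/0.9 = 1/9.
Target odds = 0.99/0.01 = 99.
Required Bayes factor = 99 ÷ (1/9) = 891.

891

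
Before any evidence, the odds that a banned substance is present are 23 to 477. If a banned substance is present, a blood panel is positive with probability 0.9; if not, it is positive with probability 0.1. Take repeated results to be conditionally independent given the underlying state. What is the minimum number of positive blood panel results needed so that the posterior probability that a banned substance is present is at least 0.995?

4

Prior odds = 23/477.
Likelihood ratio of a positive = 0.9/0.1 = 9.
Target posterior odds = 0.995/0.005 = 199.
Need (23/477) × 9ⁿ ≥ 199, i.e. 9ⁿ ≥ 94923/23.
9³ = 729 falls short of 94923/23 but 9⁴ = 6561 reaches it, so n = 4.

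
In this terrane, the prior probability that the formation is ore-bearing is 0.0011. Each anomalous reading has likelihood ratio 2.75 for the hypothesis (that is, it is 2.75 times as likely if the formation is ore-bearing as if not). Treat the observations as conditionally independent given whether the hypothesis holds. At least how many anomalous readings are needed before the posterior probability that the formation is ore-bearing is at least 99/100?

Prior odds: 0.0011 ÷ 0.9989 = 11/9989.
Likelihood ratio per anomalous reading = 2.75.
Target posterior odds = 0.99/0.01 = 99.
Require 2.75ⁿ ≥ 99 ÷ (11/9989) = 89901.
2.75¹¹ ≈68023.6 falls short of 89901 but 2.75¹² ≈187065 reaches it, so n = 12.

12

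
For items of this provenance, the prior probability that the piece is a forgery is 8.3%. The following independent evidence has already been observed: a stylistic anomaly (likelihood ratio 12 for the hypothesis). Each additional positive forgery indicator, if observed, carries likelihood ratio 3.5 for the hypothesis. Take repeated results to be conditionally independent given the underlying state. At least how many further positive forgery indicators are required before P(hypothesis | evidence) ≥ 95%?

Prior odds = 0.083/0.917 = 83/917.
Bayes factor of the evidence already in hand = 12.
Odds after that evidence = (83/917) × 12 = 996/917.
Target odds = 0.95/0.05 = 19.
Need 3.5ⁿ ≥ 19 ÷ (996/917) = 17423/996.
3.5² = 12.25 falls short of 17423/996 but 3.5³ = 42.875 reaches it, so n = 3.

3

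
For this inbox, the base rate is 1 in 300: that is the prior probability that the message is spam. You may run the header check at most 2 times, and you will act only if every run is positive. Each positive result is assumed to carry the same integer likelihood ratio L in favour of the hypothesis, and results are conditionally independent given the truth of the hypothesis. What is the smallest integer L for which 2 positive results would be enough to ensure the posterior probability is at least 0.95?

76

Prior odds = (1/300)/(299/300) = 1/299.
Target odds = 0.95/0.05 = 19.
Need L² ≥ 19 ÷ (1/299) = 5681.
75² = 5625 < 5681 ≤ 5776 = 76², so L = 76.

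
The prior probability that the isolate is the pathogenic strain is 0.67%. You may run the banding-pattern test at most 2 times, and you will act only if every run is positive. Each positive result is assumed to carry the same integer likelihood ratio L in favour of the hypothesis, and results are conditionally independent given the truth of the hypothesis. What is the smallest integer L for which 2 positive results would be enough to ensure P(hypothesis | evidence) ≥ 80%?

25

Prior odds = 0.0067/0.9933 = 67/9933.
Target odds = 0.8/0.2 = 4.
Need L² ≥ 4 ÷ (67/9933) = 39732/67.
24² = 576 < 39732/67 ≤ 625 = 25², so L = 25.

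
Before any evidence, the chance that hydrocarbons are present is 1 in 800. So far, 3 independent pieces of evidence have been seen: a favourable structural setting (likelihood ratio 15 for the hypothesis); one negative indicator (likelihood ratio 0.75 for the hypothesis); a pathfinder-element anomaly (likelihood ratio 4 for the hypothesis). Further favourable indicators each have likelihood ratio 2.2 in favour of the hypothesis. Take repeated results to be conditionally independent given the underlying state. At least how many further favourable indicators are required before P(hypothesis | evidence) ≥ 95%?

8

Prior odds = 0.00125/0.99875 = 1/799.
Combined Bayes factor of the evidence already in hand = 15 × 0.75 × 4 = 45.
Odds after that evidence = (1/799) × 45 = 45/799.
Target odds = 0.95/0.05 = 19.
Need 2.2ⁿ ≥ 19 ÷ (45/799) = 15181/45.
2.2⁷ = 19487171/78125 falls short of 15181/45 but 2.2⁸ = 214358881/390625 reaches it, so n = 8.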